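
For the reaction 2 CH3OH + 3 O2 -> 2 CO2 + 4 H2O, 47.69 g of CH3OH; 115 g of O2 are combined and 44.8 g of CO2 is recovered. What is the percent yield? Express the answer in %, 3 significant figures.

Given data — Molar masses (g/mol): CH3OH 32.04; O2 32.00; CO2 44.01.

68.4 %

n(CH3OH) = 47.69 / 32.04 = 1.488 mol
n(O2) = 115.0 / 32.00 = 3.594 mol
n/ν → CH3OH: 0.7440, O2: 1.198; CH3OH is limiting.
theoretical n(CO2) = (2/2) × 1.488 = 1.488 mol → 65.49 g
% yield = 44.8 / 65.49 × 100 = 68.41 %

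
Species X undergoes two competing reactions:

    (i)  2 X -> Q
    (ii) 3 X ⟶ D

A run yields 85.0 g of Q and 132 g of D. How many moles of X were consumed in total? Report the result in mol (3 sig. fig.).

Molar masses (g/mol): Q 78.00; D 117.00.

n(Q) = 85.0 / 78.00 = 1.090 mol
n(D) = 132 / 117.00 = 1.128 mol
n(X) via (i) = (2/1)×1.090 = 2.180 mol
n(X) via (ii) = (3/1)×1.128 = 3.384 mol
total n(X) = 2.180 + 3.384 = 5.564 mol

5.56 mol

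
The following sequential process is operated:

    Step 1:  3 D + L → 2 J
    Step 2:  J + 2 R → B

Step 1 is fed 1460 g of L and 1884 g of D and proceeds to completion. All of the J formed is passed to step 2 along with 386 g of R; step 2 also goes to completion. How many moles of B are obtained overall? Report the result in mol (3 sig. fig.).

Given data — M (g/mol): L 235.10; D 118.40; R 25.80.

7.48 mol

Step 1:
n(L) = 1460 / 235.10 = 6.210 mol
n(D) = 1884 / 118.40 = 15.91 mol
n/ν for L = 6.210/1 = 6.210
n/ν for D = 15.91/3 = 5.303
Smallest n/ν is D → limiting reagent.
n(J) produced = (2/3) × 15.91 = 10.61 mol
Step 2:
n(J) available = 10.61 mol
n(R) = 386.0 / 25.80 = 14.96 mol
n/ν for J = 10.61/1 = 10.61
n/ν for R = 14.96/2 = 7.480
Smallest n/ν is R → limiting reagent.
n(B) = (1/2) × 14.96 = 7.480 mol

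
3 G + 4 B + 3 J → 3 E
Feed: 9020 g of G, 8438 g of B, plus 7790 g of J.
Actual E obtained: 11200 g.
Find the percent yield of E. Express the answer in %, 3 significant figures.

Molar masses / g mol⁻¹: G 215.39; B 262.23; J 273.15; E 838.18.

n(G) = 9020 / 215.39 = 41.88 mol
n(B) = 8438 / 262.23 = 32.18 mol
n(J) = 7790 / 273.15 = 28.52 mol
n/ν for G = 41.88/3 = 13.96
n/ν for B = 32.18/4 = 8.045
n/ν for J = 28.52/3 = 9.507
Smallest n/ν is B → limiting reagent.
theoretical n(E) = (3/4) × 32.18 = 24.14 mol → 20230 g
% yield = 11200 / 20230 × 100 = 55.36 %

55.4 %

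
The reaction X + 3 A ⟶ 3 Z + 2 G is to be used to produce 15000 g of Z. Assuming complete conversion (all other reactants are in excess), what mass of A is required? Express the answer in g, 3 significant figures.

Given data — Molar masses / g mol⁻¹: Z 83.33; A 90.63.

n(Z) = 15000 / 83.33 = 180.0 mol
n(A) = (3/3) × 180.0 = 180.0 mol
mass = 180.0 × 90.63 = 16310 g

16300 g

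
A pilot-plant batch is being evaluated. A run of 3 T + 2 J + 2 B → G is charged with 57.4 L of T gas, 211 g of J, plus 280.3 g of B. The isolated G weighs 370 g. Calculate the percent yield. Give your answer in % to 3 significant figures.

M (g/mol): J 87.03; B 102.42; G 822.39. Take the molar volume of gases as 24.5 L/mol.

57.6 %

n(T) = 57.40 / 24.5 = 2.343 mol
n(J) = 211.0 / 87.03 = 2.424 mol
n(B) = 280.3 / 102.42 = 2.737 mol
n/ν → T: 0.7810, J: 1.212, B: 1.369; T is limiting.
theoretical n(G) = (1/3) × 2.343 = 0.7810 mol → 642.3 g
% yield = 370 / 642.3 × 100 = 57.61 %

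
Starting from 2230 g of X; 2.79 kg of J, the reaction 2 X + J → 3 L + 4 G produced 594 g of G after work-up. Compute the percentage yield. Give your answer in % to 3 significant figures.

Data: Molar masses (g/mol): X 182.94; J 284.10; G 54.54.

n(X) = 2230 / 182.94 = 12.19 mol
n(J) = 2.790×1000 / 284.10 = 9.820 mol
n/ν for X = 12.19/2 = 6.095
n/ν for J = 9.820/1 = 9.820
Smallest n/ν is X → limiting reagent.
theoretical n(G) = (4/2) × 12.19 = 24.38 mol → 1330 g
% yield = 594 / 1330 × 100 = 44.66 %

44.7 %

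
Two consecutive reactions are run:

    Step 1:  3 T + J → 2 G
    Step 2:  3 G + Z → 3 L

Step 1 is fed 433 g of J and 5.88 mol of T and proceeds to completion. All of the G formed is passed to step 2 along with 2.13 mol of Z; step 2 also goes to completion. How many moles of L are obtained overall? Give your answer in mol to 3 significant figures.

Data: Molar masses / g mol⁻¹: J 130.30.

Step 1:
n(J) = 433.0 / 130.30 = 3.323 mol
n(T) = 5.880 mol
n/ν → J: 3.323, T: 1.960; T is limiting.
n(G) produced = (2/3) × 5.880 = 3.920 mol
Step 2:
n(G) available = 3.920 mol
n(Z) = 2.130 mol
n/ν → G: 1.307, Z: 2.130; G is limiting.
n(L) = (3/3) × 3.920 = 3.920 mol

3.92 mol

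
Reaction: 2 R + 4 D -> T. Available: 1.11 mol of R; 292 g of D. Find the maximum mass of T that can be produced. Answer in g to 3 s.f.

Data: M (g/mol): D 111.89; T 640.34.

355 g

n(R) = 1.110 mol
n(D) = 292.0 / 111.89 = 2.610 mol
n/ν for R = 1.110/2 = 0.5550
n/ν for D = 2.610/4 = 0.6525
Smallest n/ν is R → limiting reagent.
n(T) = (1/2) × 1.110 = 0.5550 mol
mass = 0.5550 × 640.34 = 355.4 g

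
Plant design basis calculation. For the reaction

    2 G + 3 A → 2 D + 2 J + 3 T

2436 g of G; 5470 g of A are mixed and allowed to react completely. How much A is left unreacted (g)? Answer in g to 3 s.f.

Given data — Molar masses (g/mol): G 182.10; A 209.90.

1260 g

n(G) = 2436 / 182.10 = 13.38 mol
n(A) = 5470 / 209.90 = 26.06 mol
n/ν for G = 13.38/2 = 6.690
n/ν for A = 26.06/3 = 8.687
Smallest n/ν is G → limiting reagent.
A consumed = (3/2) × 13.38 = 20.07 mol
A remaining = 26.06 − 20.07 = 5.990 mol
mass = 5.990 × 209.90 = 1257 g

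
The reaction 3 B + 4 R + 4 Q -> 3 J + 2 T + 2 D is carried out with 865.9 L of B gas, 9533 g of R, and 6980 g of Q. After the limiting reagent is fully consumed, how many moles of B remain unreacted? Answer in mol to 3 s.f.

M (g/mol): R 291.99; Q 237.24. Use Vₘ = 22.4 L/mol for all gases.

n(B) = 865.9 / 22.4 = 38.66 mol
n(R) = 9533 / 291.99 = 32.65 mol
n(Q) = 6980 / 237.24 = 29.42 mol
n/ν for B = 38.66/3 = 12.89
n/ν for R = 32.65/4 = 8.163
n/ν for Q = 29.42/4 = 7.355
Smallest n/ν is Q → limiting reagent.
B consumed = (3/4) × 29.42 = 22.07 mol
B remaining = 38.66 − 22.07 = 16.59 mol

16.6 mol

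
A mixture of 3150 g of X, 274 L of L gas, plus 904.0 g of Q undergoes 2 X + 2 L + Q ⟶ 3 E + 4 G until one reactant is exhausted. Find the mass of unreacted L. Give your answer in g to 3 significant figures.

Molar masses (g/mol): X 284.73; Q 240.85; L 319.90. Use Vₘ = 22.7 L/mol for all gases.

1460 g

n(X) = 3150 / 284.73 = 11.06 mol
n(L) = 274.0 / 22.7 = 12.07 mol
n(Q) = 904.0 / 240.85 = 3.753 mol
n/ν → X: 5.530, L: 6.035, Q: 3.753; Q is limiting.
L consumed = (2/1) × 3.753 = 7.506 mol
L remaining = 12.07 − 7.506 = 4.564 mol
mass = 4.564 × 319.90 = 1460 g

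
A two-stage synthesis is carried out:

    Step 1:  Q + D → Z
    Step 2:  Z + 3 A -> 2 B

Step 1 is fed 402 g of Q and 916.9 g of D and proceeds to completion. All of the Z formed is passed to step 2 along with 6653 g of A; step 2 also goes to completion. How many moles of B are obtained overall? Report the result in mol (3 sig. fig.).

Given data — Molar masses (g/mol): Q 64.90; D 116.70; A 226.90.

12.4 mol

Step 1:
n(Q) = 402.0 / 64.90 = 6.194 mol
n(D) = 916.9 / 116.70 = 7.857 mol
n/ν for Q = 6.194/1 = 6.194
n/ν for D = 7.857/1 = 7.857
Smallest n/ν is Q → limiting reagent.
n(Z) produced = (1/1) × 6.194 = 6.194 mol
Step 2:
n(Z) available = 6.194 mol
n(A) = 6653 / 226.90 = 29.32 mol
n/ν for Z = 6.194/1 = 6.194
n/ν for A = 29.32/3 = 9.773
Smallest n/ν is Z → limiting reagent.
n(B) = (2/1) × 6.194 = 12.39 mol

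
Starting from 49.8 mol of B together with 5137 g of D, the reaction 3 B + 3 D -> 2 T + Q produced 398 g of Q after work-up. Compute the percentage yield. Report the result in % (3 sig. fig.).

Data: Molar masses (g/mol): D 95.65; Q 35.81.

67.0 %

n(B) = 49.80 mol
n(D) = 5137 / 95.65 = 53.71 mol
n/ν for B = 49.80/3 = 16.60
n/ν for D = 53.71/3 = 17.90
Smallest n/ν is B → limiting reagent.
theoretical n(Q) = (1/3) × 49.80 = 16.60 mol → 594.4 g
% yield = 398 / 594.4 × 100 = 66.96 %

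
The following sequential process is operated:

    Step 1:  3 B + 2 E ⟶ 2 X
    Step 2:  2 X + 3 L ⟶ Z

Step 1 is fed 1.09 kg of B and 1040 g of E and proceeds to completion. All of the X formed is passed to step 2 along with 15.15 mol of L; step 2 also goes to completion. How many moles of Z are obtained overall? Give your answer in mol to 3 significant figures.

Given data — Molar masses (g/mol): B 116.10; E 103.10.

Step 1:
n(B) = 1.090×1000 / 116.10 = 9.388 mol
n(E) = 1040 / 103.10 = 10.09 mol
n/ν for B = 9.388/3 = 3.129
n/ν for E = 10.09/2 = 5.045
Smallest n/ν is B → limiting reagent.
n(X) produced = (2/3) × 9.388 = 6.259 mol
Step 2:
n(X) available = 6.259 mol
n(L) = 15.15 mol
n/ν for X = 6.259/2 = 3.130
n/ν for L = 15.15/3 = 5.050
Smallest n/ν is X → limiting reagent.
n(Z) = (1/2) × 6.259 = 3.130 mol

3.13 mol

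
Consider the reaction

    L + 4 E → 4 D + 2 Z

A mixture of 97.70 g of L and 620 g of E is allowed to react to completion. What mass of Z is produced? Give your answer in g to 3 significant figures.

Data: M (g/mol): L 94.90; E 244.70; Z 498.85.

n(L) = 97.70 / 94.90 = 1.030 mol
n(E) = 620.0 / 244.70 = 2.534 mol
n/ν for L = 1.030/1 = 1.030
n/ν for E = 2.534/4 = 0.6335
Smallest n/ν is E → limiting reagent.
n(Z) = (2/4) × 2.534 = 1.267 mol
mass = 1.267 × 498.85 = 632.0 g

632 g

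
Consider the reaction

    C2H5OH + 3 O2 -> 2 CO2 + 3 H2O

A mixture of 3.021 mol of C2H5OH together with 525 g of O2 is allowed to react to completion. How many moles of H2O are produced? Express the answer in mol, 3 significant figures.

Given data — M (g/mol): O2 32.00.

9.06 mol

n(C2H5OH) = 3.021 mol
n(O2) = 525.0 / 32.00 = 16.41 mol
n/ν for C2H5OH = 3.021/1 = 3.021
n/ν for O2 = 16.41/3 = 5.470
Smallest n/ν is C2H5OH → limiting reagent.
n(H2O) = (3/1) × 3.021 = 9.063 mol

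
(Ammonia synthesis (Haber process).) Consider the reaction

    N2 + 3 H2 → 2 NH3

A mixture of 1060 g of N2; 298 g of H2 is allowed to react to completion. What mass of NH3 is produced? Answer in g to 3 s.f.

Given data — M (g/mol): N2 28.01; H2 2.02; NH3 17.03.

n(N2) = 1060 / 28.01 = 37.84 mol
n(H2) = 298.0 / 2.02 = 147.5 mol
n/ν for N2 = 37.84/1 = 37.84
n/ν for H2 = 147.5/3 = 49.17
Smallest n/ν is N2 → limiting reagent.
n(NH3) = (2/1) × 37.84 = 75.68 mol
mass = 75.68 × 17.03 = 1289 g

1290 g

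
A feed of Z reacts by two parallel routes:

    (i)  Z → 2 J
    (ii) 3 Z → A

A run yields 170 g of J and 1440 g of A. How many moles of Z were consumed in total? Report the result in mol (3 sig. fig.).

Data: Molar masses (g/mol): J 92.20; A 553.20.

n(J) = 170 / 92.20 = 1.844 mol
n(A) = 1440 / 553.20 = 2.603 mol
n(Z) via (i) = (1/2)×1.844 = 0.9220 mol
n(Z) via (ii) = (3/1)×2.603 = 7.809 mol
total n(Z) = 0.9220 + 7.809 = 8.731 mol

8.73 mol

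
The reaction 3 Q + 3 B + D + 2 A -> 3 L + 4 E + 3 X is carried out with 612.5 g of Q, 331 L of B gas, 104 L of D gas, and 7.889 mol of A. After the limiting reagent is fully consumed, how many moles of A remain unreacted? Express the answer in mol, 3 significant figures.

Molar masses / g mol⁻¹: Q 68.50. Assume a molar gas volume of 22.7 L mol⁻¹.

n(Q) = 612.5 / 68.50 = 8.942 mol
n(B) = 331.0 / 22.7 = 14.58 mol
n(D) = 104.0 / 22.7 = 4.581 mol
n(A) = 7.889 mol
n/ν → Q: 2.981, B: 4.860, D: 4.581, A: 3.945; Q is limiting.
A consumed = (2/3) × 8.942 = 5.961 mol
A remaining = 7.889 − 5.961 = 1.928 mol

1.93 mol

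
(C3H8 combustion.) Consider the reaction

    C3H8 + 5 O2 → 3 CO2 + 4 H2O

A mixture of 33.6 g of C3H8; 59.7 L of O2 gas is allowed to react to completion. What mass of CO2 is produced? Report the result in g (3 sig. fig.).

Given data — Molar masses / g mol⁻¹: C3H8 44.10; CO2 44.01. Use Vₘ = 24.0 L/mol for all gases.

n(C3H8) = 33.60 / 44.10 = 0.7619 mol
n(O2) = 59.70 / 24.0 = 2.488 mol
n/ν for C3H8 = 0.7619/1 = 0.7619
n/ν for O2 = 2.488/5 = 0.4976
Smallest n/ν is O2 → limiting reagent.
n(CO2) = (3/5) × 2.488 = 1.493 mol
mass = 1.493 × 44.01 = 65.71 g

65.7 g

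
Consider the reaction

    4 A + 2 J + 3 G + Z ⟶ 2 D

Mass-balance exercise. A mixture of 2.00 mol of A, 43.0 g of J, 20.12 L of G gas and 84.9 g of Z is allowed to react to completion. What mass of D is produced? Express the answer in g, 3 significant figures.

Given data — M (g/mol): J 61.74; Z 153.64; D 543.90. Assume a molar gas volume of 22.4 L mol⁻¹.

n(A) = 2.000 mol
n(J) = 43.00 / 61.74 = 0.6965 mol
n(G) = 20.12 / 22.4 = 0.8982 mol
n(Z) = 84.90 / 153.64 = 0.5526 mol
n/ν → A: 0.5000, J: 0.3483, G: 0.2994, Z: 0.5526; G is limiting.
n(D) = (2/3) × 0.8982 = 0.5988 mol
mass = 0.5988 × 543.90 = 325.7 g

326 g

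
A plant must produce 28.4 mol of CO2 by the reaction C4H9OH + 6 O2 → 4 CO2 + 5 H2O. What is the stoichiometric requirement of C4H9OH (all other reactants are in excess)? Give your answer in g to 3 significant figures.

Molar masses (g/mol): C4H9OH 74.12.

n(CO2) = 28.40 mol
n(C4H9OH) = (1/4) × 28.40 = 7.100 mol
mass = 7.100 × 74.12 = 526.3 g

526 g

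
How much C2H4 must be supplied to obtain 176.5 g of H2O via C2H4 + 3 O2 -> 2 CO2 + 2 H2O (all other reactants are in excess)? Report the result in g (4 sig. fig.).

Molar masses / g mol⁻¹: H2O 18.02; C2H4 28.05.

137.4 g

n(H2O) = 176.5 / 18.02 = 9.795 mol
n(C2H4) = (1/2) × 9.795 = 4.898 mol
mass = 4.898 × 28.05 = 137.4 g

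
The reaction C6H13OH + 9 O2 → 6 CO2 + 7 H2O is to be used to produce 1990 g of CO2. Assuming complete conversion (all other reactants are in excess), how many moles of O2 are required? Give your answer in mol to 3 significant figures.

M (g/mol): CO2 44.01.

67.8 mol

n(CO2) = 1990 / 44.01 = 45.22 mol
n(O2) = (9/6) × 45.22 = 67.83 mol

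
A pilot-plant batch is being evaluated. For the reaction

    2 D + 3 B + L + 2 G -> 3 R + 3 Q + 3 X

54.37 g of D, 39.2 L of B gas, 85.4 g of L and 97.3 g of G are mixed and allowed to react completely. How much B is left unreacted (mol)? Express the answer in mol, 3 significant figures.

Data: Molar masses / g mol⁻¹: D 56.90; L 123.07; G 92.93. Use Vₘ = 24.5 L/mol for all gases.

n(D) = 54.37 / 56.90 = 0.9555 mol
n(B) = 39.20 / 24.5 = 1.600 mol
n(L) = 85.40 / 123.07 = 0.6939 mol
n(G) = 97.30 / 92.93 = 1.047 mol
n/ν for D = 0.9555/2 = 0.4778
n/ν for B = 1.600/3 = 0.5333
n/ν for L = 0.6939/1 = 0.6939
n/ν for G = 1.047/2 = 0.5235
Smallest n/ν is D → limiting reagent.
B consumed = (3/2) × 0.9555 = 1.433 mol
B remaining = 1.600 − 1.433 = 0.1670 mol

0.167 mol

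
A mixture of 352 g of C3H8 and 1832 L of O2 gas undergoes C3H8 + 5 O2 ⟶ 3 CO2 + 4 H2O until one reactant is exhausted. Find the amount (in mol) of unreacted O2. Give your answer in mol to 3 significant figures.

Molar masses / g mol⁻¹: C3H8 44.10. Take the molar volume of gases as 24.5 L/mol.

n(C3H8) = 352.0 / 44.10 = 7.982 mol
n(O2) = 1832 / 24.5 = 74.78 mol
n/ν for C3H8 = 7.982/1 = 7.982
n/ν for O2 = 74.78/5 = 14.96
Smallest n/ν is C3H8 → limiting reagent.
O2 consumed = (5/1) × 7.982 = 39.91 mol
O2 remaining = 74.78 − 39.91 = 34.87 mol

34.9 mol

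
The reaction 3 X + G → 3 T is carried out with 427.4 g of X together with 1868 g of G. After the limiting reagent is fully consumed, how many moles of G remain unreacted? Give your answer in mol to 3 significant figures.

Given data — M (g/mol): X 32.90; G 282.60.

2.28 mol

n(X) = 427.4 / 32.90 = 12.99 mol
n(G) = 1868 / 282.60 = 6.610 mol
n/ν → X: 4.330, G: 6.610; X is limiting.
G consumed = (1/3) × 12.99 = 4.330 mol
G remaining = 6.610 − 4.330 = 2.280 mol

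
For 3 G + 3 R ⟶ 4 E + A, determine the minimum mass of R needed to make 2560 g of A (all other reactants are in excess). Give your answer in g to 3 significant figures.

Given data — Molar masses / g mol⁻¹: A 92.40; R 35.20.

n(A) = 2560 / 92.40 = 27.71 mol
n(R) = (3/1) × 27.71 = 83.13 mol
mass = 83.13 × 35.20 = 2926 g

2930 g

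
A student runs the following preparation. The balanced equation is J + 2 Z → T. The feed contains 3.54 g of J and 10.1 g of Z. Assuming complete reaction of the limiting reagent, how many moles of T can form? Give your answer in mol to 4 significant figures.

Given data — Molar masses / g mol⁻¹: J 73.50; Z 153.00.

0.03301 mol

n(J) = 3.540 / 73.50 = 0.04816 mol
n(Z) = 10.10 / 153.00 = 0.06601 mol
n/ν for J = 0.04816/1 = 0.04816
n/ν for Z = 0.06601/2 = 0.03301
Smallest n/ν is Z → limiting reagent.
n(T) = (1/2) × 0.06601 = 0.03301 mol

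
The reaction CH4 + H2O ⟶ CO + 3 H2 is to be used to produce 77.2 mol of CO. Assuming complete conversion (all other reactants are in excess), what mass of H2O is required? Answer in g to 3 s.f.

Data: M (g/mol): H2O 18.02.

1390 g

n(CO) = 77.20 mol
n(H2O) = (1/1) × 77.20 = 77.20 mol
mass = 77.20 × 18.02 = 1391 g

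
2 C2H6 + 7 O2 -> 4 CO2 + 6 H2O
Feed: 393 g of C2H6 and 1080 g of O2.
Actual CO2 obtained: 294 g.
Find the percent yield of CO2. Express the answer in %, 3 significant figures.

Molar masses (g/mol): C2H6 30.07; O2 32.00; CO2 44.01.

34.6 %

n(C2H6) = 393.0 / 30.07 = 13.07 mol
n(O2) = 1080 / 32.00 = 33.75 mol
n/ν → C2H6: 6.535, O2: 4.821; O2 is limiting.
theoretical n(CO2) = (4/7) × 33.75 = 19.29 mol → 849.0 g
% yield = 294 / 849.0 × 100 = 34.63 %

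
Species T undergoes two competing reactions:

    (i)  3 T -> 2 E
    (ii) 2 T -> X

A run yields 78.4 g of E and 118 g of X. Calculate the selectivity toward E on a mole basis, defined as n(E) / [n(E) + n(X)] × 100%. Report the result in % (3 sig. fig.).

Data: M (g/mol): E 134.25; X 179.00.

47.0 %

n(E) = 78.4 / 134.25 = 0.5840 mol
n(X) = 118 / 179.00 = 0.6592 mol
selectivity = 0.5840/(0.5840+0.6592) × 100 = 46.98 %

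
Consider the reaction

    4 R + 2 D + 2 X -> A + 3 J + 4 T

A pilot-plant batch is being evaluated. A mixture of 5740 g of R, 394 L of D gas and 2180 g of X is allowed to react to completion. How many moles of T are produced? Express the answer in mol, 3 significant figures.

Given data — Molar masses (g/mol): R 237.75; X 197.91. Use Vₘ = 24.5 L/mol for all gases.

22.0 mol

n(R) = 5740 / 237.75 = 24.14 mol
n(D) = 394.0 / 24.5 = 16.08 mol
n(X) = 2180 / 197.91 = 11.02 mol
n/ν for R = 24.14/4 = 6.035
n/ν for D = 16.08/2 = 8.040
n/ν for X = 11.02/2 = 5.510
Smallest n/ν is X → limiting reagent.
n(T) = (4/2) × 11.02 = 22.04 mol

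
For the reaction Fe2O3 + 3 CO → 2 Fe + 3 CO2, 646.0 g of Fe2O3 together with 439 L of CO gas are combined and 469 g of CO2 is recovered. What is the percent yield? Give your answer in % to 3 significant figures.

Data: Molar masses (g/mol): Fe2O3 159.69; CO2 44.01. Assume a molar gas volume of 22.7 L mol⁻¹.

n(Fe2O3) = 646.0 / 159.69 = 4.045 mol
n(CO) = 439.0 / 22.7 = 19.34 mol
n/ν for Fe2O3 = 4.045/1 = 4.045
n/ν for CO = 19.34/3 = 6.447
Smallest n/ν is Fe2O3 → limiting reagent.
theoretical n(CO2) = (3/1) × 4.045 = 12.14 mol → 534.3 g
% yield = 469 / 534.3 × 100 = 87.78 %

87.8 %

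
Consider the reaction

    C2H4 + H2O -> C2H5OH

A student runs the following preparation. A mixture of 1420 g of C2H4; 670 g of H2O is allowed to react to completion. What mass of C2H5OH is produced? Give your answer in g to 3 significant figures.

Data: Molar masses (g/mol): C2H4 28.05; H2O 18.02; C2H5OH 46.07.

1710 g

n(C2H4) = 1420 / 28.05 = 50.62 mol
n(H2O) = 670.0 / 18.02 = 37.18 mol
n/ν for C2H4 = 50.62/1 = 50.62
n/ν for H2O = 37.18/1 = 37.18
Smallest n/ν is H2O → limiting reagent.
n(C2H5OH) = (1/1) × 37.18 = 37.18 mol
mass = 37.18 × 46.07 = 1713 g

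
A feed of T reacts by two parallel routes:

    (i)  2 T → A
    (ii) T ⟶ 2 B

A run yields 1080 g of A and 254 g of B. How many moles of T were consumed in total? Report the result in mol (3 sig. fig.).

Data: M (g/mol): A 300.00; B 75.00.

8.89 mol

n(A) = 1080 / 300.00 = 3.600 mol
n(B) = 254 / 75.00 = 3.387 mol
n(T) via (i) = (2/1)×3.600 = 7.200 mol
n(T) via (ii) = (1/2)×3.387 = 1.694 mol
total n(T) = 7.200 + 1.694 = 8.894 mol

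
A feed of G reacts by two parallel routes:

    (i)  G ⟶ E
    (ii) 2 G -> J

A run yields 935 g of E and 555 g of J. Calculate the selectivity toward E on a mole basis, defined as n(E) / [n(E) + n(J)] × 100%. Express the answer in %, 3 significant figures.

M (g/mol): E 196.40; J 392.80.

n(E) = 935 / 196.40 = 4.761 mol
n(J) = 555 / 392.80 = 1.413 mol
selectivity = 4.761/(4.761+1.413) × 100 = 77.11 %

77.1 %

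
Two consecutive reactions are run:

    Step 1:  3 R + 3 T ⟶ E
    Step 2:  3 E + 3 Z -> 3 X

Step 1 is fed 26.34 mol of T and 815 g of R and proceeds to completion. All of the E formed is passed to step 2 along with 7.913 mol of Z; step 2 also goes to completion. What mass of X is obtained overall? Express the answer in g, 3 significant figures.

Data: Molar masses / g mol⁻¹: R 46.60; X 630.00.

Step 1:
n(T) = 26.34 mol
n(R) = 815.0 / 46.60 = 17.49 mol
n/ν for T = 26.34/3 = 8.780
n/ν for R = 17.49/3 = 5.830
Smallest n/ν is R → limiting reagent.
n(E) produced = (1/3) × 17.49 = 5.830 mol
Step 2:
n(E) available = 5.830 mol
n(Z) = 7.913 mol
n/ν for E = 5.830/3 = 1.943
n/ν for Z = 7.913/3 = 2.638
Smallest n/ν is E → limiting reagent.
n(X) = (3/3) × 5.830 = 5.830 mol
mass = 5.830 × 630.00 = 3673 g

3670 g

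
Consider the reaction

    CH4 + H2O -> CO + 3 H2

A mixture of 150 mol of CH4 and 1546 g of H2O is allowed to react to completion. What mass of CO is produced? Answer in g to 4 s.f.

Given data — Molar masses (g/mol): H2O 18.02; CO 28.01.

2403 g

n(CH4) = 150.0 mol
n(H2O) = 1546 / 18.02 = 85.79 mol
n/ν → CH4: 150.0, H2O: 85.79; H2O is limiting.
n(CO) = (1/1) × 85.79 = 85.79 mol
mass = 85.79 × 28.01 = 2403 g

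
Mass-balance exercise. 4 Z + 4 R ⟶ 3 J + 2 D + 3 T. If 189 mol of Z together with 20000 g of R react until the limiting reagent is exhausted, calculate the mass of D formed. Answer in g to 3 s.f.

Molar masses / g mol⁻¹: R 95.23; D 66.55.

n(Z) = 189.0 mol
n(R) = 20000 / 95.23 = 210.0 mol
n/ν → Z: 47.25, R: 52.50; Z is limiting.
n(D) = (2/4) × 189.0 = 94.50 mol
mass = 94.50 × 66.55 = 6289 g

6290 g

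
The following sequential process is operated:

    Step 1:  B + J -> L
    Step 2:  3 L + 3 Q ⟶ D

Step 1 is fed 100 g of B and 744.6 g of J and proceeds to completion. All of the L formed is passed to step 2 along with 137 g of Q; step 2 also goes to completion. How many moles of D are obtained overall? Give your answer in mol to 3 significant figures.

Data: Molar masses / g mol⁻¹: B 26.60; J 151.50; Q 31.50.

Step 1:
n(B) = 100.0 / 26.60 = 3.759 mol
n(J) = 744.6 / 151.50 = 4.915 mol
n/ν → B: 3.759, J: 4.915; B is limiting.
n(L) produced = (1/1) × 3.759 = 3.759 mol
Step 2:
n(L) available = 3.759 mol
n(Q) = 137.0 / 31.50 = 4.349 mol
n/ν → L: 1.253, Q: 1.450; L is limiting.
n(D) = (1/3) × 3.759 = 1.253 mol

1.25 mol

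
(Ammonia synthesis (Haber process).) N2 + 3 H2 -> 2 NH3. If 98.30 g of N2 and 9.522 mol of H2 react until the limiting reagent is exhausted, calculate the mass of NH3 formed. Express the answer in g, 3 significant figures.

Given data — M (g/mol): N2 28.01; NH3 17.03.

n(N2) = 98.30 / 28.01 = 3.509 mol
n(H2) = 9.522 mol
n/ν → N2: 3.509, H2: 3.174; H2 is limiting.
n(NH3) = (2/3) × 9.522 = 6.348 mol
mass = 6.348 × 17.03 = 108.1 g

108 g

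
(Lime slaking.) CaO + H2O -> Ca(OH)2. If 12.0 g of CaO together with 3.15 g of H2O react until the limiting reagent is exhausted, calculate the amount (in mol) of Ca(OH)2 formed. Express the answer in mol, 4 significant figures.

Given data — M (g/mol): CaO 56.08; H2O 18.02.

n(CaO) = 12.00 / 56.08 = 0.2140 mol
n(H2O) = 3.150 / 18.02 = 0.1748 mol
n/ν → CaO: 0.2140, H2O: 0.1748; H2O is limiting.
n(Ca(OH)2) = (1/1) × 0.1748 = 0.1748 mol

0.1748 mol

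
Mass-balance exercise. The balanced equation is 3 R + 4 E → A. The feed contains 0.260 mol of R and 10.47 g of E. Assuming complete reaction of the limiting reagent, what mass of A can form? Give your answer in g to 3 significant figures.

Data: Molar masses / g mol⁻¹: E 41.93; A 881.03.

55.0 g

n(R) = 0.2600 mol
n(E) = 10.47 / 41.93 = 0.2497 mol
n/ν for R = 0.2600/3 = 0.08667
n/ν for E = 0.2497/4 = 0.06243
Smallest n/ν is E → limiting reagent.
n(A) = (1/4) × 0.2497 = 0.06243 mol
mass = 0.06243 × 881.03 = 55.00 g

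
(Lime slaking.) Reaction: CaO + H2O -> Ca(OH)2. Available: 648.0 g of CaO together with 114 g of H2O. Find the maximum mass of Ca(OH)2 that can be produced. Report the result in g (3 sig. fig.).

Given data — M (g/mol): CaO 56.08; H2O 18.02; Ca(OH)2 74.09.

n(CaO) = 648.0 / 56.08 = 11.55 mol
n(H2O) = 114.0 / 18.02 = 6.326 mol
n/ν for CaO = 11.55/1 = 11.55
n/ν for H2O = 6.326/1 = 6.326
Smallest n/ν is H2O → limiting reagent.
n(Ca(OH)2) = (1/1) × 6.326 = 6.326 mol
mass = 6.326 × 74.09 = 468.7 g

469 g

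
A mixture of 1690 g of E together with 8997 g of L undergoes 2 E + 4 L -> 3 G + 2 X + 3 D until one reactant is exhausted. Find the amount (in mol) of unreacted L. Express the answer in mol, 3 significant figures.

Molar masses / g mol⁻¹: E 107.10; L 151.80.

27.7 mol

n(E) = 1690 / 107.10 = 15.78 mol
n(L) = 8997 / 151.80 = 59.27 mol
n/ν for E = 15.78/2 = 7.890
n/ν for L = 59.27/4 = 14.82
Smallest n/ν is E → limiting reagent.
L consumed = (4/2) × 15.78 = 31.56 mol
L remaining = 59.27 − 31.56 = 27.71 mol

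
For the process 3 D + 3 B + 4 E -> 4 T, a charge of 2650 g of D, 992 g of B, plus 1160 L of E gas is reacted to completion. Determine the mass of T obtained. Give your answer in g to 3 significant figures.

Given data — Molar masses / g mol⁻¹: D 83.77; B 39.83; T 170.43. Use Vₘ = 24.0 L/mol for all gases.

5660 g

n(D) = 2650 / 83.77 = 31.63 mol
n(B) = 992.0 / 39.83 = 24.91 mol
n(E) = 1160 / 24.0 = 48.33 mol
n/ν → D: 10.54, B: 8.303, E: 12.08; B is limiting.
n(T) = (4/3) × 24.91 = 33.21 mol
mass = 33.21 × 170.43 = 5660 g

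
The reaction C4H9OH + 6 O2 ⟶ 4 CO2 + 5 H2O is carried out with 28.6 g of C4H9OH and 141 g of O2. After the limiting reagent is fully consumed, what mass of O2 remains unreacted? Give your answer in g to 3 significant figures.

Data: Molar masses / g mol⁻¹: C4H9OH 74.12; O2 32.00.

n(C4H9OH) = 28.60 / 74.12 = 0.3859 mol
n(O2) = 141.0 / 32.00 = 4.406 mol
n/ν for C4H9OH = 0.3859/1 = 0.3859
n/ν for O2 = 4.406/6 = 0.7343
Smallest n/ν is C4H9OH → limiting reagent.
O2 consumed = (6/1) × 0.3859 = 2.315 mol
O2 remaining = 4.406 − 2.315 = 2.091 mol
mass = 2.091 × 32.00 = 66.91 g

66.9 g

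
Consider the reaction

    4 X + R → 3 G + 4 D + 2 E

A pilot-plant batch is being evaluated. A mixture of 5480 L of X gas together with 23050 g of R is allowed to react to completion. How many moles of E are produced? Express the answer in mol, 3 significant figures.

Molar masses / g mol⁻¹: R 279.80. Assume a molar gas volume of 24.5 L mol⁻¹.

n(X) = 5480 / 24.5 = 223.7 mol
n(R) = 23050 / 279.80 = 82.38 mol
n/ν → X: 55.93, R: 82.38; X is limiting.
n(E) = (2/4) × 223.7 = 111.9 mol

112 mol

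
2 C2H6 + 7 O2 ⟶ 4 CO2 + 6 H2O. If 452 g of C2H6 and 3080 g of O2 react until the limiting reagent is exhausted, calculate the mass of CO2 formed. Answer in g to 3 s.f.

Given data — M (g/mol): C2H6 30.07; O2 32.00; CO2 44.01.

n(C2H6) = 452.0 / 30.07 = 15.03 mol
n(O2) = 3080 / 32.00 = 96.25 mol
n/ν for C2H6 = 15.03/2 = 7.515
n/ν for O2 = 96.25/7 = 13.75
Smallest n/ν is C2H6 → limiting reagent.
n(CO2) = (4/2) × 15.03 = 30.06 mol
mass = 30.06 × 44.01 = 1323 g

1320 g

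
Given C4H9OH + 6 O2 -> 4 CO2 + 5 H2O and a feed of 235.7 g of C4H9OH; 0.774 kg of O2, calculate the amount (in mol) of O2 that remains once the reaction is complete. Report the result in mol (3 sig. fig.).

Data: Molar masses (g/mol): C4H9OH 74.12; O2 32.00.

5.11 mol

n(C4H9OH) = 235.7 / 74.12 = 3.180 mol
n(O2) = 0.7740×1000 / 32.00 = 24.19 mol
n/ν for C4H9OH = 3.180/1 = 3.180
n/ν for O2 = 24.19/6 = 4.032
Smallest n/ν is C4H9OH → limiting reagent.
O2 consumed = (6/1) × 3.180 = 19.08 mol
O2 remaining = 24.19 − 19.08 = 5.110 mol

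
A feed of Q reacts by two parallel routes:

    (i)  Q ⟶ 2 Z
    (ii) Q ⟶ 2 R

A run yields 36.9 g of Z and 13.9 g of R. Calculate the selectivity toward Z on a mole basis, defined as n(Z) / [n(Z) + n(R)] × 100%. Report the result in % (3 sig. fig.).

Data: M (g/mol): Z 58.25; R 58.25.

72.6 %

n(Z) = 36.9 / 58.25 = 0.6335 mol
n(R) = 13.9 / 58.25 = 0.2386 mol
selectivity = 0.6335/(0.6335+0.2386) × 100 = 72.64 %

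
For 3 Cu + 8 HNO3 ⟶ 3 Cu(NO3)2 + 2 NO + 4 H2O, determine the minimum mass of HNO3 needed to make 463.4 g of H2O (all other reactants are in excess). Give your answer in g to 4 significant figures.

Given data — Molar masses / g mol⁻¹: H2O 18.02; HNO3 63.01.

n(H2O) = 463.4 / 18.02 = 25.72 mol
n(HNO3) = (8/4) × 25.72 = 51.44 mol
mass = 51.44 × 63.01 = 3241 g

3241 g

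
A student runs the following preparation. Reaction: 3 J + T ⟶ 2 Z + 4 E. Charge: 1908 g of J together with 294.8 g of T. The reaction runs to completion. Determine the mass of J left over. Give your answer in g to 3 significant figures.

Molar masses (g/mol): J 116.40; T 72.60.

490 g

n(J) = 1908 / 116.40 = 16.39 mol
n(T) = 294.8 / 72.60 = 4.061 mol
n/ν for J = 16.39/3 = 5.463
n/ν for T = 4.061/1 = 4.061
Smallest n/ν is T → limiting reagent.
J consumed = (3/1) × 4.061 = 12.18 mol
J remaining = 16.39 − 12.18 = 4.210 mol
mass = 4.210 × 116.40 = 490.0 g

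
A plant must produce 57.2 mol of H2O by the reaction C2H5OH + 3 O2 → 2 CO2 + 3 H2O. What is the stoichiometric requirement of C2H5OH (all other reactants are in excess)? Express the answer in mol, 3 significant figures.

19.1 mol

n(H2O) = 57.20 mol
n(C2H5OH) = (1/3) × 57.20 = 19.07 mol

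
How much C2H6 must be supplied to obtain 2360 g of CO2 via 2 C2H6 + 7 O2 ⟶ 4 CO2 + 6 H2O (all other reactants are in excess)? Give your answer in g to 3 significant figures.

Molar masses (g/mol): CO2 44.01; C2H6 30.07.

n(CO2) = 2360 / 44.01 = 53.62 mol
n(C2H6) = (2/4) × 53.62 = 26.81 mol
mass = 26.81 × 30.07 = 806.2 g

806 g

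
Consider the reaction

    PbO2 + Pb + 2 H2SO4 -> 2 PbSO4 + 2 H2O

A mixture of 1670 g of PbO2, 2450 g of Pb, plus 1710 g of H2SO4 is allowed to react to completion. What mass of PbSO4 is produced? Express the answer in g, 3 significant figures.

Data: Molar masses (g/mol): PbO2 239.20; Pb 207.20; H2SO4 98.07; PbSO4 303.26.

n(PbO2) = 1670 / 239.20 = 6.982 mol
n(Pb) = 2450 / 207.20 = 11.82 mol
n(H2SO4) = 1710 / 98.07 = 17.44 mol
n/ν → PbO2: 6.982, Pb: 11.82, H2SO4: 8.720; PbO2 is limiting.
n(PbSO4) = (2/1) × 6.982 = 13.96 mol
mass = 13.96 × 303.26 = 4234 g

4230 g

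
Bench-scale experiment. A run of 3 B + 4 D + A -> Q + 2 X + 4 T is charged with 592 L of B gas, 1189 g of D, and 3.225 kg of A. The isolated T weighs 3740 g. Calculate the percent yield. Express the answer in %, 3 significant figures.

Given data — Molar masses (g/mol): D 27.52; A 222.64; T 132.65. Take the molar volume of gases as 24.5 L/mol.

n(B) = 592.0 / 24.5 = 24.16 mol
n(D) = 1189 / 27.52 = 43.20 mol
n(A) = 3.225×1000 / 222.64 = 14.49 mol
n/ν → B: 8.053, D: 10.80, A: 14.49; B is limiting.
theoretical n(T) = (4/3) × 24.16 = 32.21 mol → 4273 g
% yield = 3740 / 4273 × 100 = 87.53 %

87.5 %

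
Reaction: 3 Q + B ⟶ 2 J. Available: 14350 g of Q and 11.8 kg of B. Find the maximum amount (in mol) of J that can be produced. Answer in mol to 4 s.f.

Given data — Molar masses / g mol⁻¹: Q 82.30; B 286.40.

n(Q) = 14350 / 82.30 = 174.4 mol
n(B) = 11.80×1000 / 286.40 = 41.20 mol
n/ν for Q = 174.4/3 = 58.13
n/ν for B = 41.20/1 = 41.20
Smallest n/ν is B → limiting reagent.
n(J) = (2/1) × 41.20 = 82.40 mol

82.40 mol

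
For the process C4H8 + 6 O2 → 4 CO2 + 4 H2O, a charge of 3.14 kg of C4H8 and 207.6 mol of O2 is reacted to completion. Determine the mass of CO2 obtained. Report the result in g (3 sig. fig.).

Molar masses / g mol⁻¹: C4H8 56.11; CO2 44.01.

6090 g

n(C4H8) = 3.140×1000 / 56.11 = 55.96 mol
n(O2) = 207.6 mol
n/ν for C4H8 = 55.96/1 = 55.96
n/ν for O2 = 207.6/6 = 34.60
Smallest n/ν is O2 → limiting reagent.
n(CO2) = (4/6) × 207.6 = 138.4 mol
mass = 138.4 × 44.01 = 6091 g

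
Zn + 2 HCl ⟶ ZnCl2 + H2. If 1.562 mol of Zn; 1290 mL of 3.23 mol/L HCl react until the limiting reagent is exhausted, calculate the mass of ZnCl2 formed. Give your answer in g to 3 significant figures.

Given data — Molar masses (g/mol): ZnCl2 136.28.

n(Zn) = 1.562 mol
n(HCl) = 3.23 × 1290/1000 = 4.167 mol
n/ν for Zn = 1.562/1 = 1.562
n/ν for HCl = 4.167/2 = 2.084
Smallest n/ν is Zn → limiting reagent.
n(ZnCl2) = (1/1) × 1.562 = 1.562 mol
mass = 1.562 × 136.28 = 212.9 g

213 g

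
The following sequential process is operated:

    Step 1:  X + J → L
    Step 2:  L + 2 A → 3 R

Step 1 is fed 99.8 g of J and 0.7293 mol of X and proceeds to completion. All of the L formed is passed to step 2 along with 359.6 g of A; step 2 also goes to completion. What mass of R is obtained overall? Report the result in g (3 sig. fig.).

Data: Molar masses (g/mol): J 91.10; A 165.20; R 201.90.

442 g

Step 1:
n(J) = 99.80 / 91.10 = 1.095 mol
n(X) = 0.7293 mol
n/ν for J = 1.095/1 = 1.095
n/ν for X = 0.7293/1 = 0.7293
Smallest n/ν is X → limiting reagent.
n(L) produced = (1/1) × 0.7293 = 0.7293 mol
Step 2:
n(L) available = 0.7293 mol
n(A) = 359.6 / 165.20 = 2.177 mol
n/ν for L = 0.7293/1 = 0.7293
n/ν for A = 2.177/2 = 1.089
Smallest n/ν is L → limiting reagent.
n(R) = (3/1) × 0.7293 = 2.188 mol
mass = 2.188 × 201.90 = 441.8 g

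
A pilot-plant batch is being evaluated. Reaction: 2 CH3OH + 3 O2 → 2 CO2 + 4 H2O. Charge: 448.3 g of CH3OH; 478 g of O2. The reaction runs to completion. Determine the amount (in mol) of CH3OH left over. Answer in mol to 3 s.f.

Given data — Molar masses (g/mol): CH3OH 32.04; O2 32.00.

n(CH3OH) = 448.3 / 32.04 = 13.99 mol
n(O2) = 478.0 / 32.00 = 14.94 mol
n/ν → CH3OH: 6.995, O2: 4.980; O2 is limiting.
CH3OH consumed = (2/3) × 14.94 = 9.960 mol
CH3OH remaining = 13.99 − 9.960 = 4.030 mol

4.03 mol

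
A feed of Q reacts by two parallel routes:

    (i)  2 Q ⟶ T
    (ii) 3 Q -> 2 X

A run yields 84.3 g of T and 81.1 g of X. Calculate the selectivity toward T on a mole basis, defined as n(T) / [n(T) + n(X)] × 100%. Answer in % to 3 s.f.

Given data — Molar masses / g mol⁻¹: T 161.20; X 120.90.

43.8 %

n(T) = 84.3 / 161.20 = 0.5230 mol
n(X) = 81.1 / 120.90 = 0.6708 mol
selectivity = 0.5230/(0.5230+0.6708) × 100 = 43.81 %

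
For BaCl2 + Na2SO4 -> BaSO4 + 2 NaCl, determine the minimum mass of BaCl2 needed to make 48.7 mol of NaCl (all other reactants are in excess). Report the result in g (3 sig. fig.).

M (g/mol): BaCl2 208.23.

5070 g

n(NaCl) = 48.70 mol
n(BaCl2) = (1/2) × 48.70 = 24.35 mol
mass = 24.35 × 208.23 = 5070 g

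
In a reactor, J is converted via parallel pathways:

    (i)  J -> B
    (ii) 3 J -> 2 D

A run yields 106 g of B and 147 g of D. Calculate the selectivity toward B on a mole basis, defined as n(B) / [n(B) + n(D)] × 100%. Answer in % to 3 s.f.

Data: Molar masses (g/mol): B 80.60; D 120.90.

n(B) = 106 / 80.60 = 1.315 mol
n(D) = 147 / 120.90 = 1.216 mol
selectivity = 1.315/(1.315+1.216) × 100 = 51.96 %

52.0 %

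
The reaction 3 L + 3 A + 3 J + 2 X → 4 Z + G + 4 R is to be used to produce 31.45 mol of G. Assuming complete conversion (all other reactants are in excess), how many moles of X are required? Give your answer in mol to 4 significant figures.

62.90 mol

n(G) = 31.45 mol
n(X) = (2/1) × 31.45 = 62.90 mol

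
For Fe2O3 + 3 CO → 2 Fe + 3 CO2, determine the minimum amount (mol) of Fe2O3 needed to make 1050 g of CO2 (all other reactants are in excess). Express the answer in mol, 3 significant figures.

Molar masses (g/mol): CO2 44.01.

7.95 mol

n(CO2) = 1050 / 44.01 = 23.86 mol
n(Fe2O3) = (1/3) × 23.86 = 7.953 mol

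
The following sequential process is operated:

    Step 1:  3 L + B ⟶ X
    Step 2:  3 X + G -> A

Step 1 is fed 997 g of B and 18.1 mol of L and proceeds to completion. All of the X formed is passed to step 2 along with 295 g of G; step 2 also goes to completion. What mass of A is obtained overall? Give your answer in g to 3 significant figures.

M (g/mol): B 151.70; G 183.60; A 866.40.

Step 1:
n(B) = 997.0 / 151.70 = 6.572 mol
n(L) = 18.10 mol
n/ν for B = 6.572/1 = 6.572
n/ν for L = 18.10/3 = 6.033
Smallest n/ν is L → limiting reagent.
n(X) produced = (1/3) × 18.10 = 6.033 mol
Step 2:
n(X) available = 6.033 mol
n(G) = 295.0 / 183.60 = 1.607 mol
n/ν for X = 6.033/3 = 2.011
n/ν for G = 1.607/1 = 1.607
Smallest n/ν is G → limiting reagent.
n(A) = (1/1) × 1.607 = 1.607 mol
mass = 1.607 × 866.40 = 1392 g

1390 g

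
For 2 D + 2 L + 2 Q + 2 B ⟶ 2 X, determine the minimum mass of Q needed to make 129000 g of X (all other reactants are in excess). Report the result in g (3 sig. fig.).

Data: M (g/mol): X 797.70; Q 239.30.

38700 g

n(X) = 129000 / 797.70 = 161.7 mol
n(Q) = (2/2) × 161.7 = 161.7 mol
mass = 161.7 × 239.30 = 38690 g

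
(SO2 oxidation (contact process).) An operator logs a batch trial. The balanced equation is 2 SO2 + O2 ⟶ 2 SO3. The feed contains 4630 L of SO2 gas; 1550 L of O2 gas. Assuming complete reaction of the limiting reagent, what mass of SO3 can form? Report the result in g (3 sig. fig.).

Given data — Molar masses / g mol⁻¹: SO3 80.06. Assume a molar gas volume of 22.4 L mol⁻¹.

11100 g

n(SO2) = 4630 / 22.4 = 206.7 mol
n(O2) = 1550 / 22.4 = 69.20 mol
n/ν → SO2: 103.4, O2: 69.20; O2 is limiting.
n(SO3) = (2/1) × 69.20 = 138.4 mol
mass = 138.4 × 80.06 = 11080 g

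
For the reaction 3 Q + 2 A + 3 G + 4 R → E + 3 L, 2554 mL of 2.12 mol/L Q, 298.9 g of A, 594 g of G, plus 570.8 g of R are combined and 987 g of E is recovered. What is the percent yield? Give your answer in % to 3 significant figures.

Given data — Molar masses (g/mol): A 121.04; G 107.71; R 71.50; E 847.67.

94.3 %

n(Q) = 2.12 × 2554/1000 = 5.414 mol
n(A) = 298.9 / 121.04 = 2.469 mol
n(G) = 594.0 / 107.71 = 5.515 mol
n(R) = 570.8 / 71.50 = 7.983 mol
n/ν for Q = 5.414/3 = 1.805
n/ν for A = 2.469/2 = 1.235
n/ν for G = 5.515/3 = 1.838
n/ν for R = 7.983/4 = 1.996
Smallest n/ν is A → limiting reagent.
theoretical n(E) = (1/2) × 2.469 = 1.235 mol → 1047 g
% yield = 987 / 1047 × 100 = 94.27 %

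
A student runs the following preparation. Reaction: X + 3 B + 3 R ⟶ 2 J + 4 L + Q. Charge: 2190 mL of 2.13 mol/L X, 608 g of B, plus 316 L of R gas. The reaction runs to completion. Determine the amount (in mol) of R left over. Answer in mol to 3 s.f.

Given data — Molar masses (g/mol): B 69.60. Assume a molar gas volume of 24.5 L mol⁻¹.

4.16 mol

n(X) = 2.13 × 2190/1000 = 4.665 mol
n(B) = 608.0 / 69.60 = 8.736 mol
n(R) = 316.0 / 24.5 = 12.90 mol
n/ν → X: 4.665, B: 2.912, R: 4.300; B is limiting.
R consumed = (3/3) × 8.736 = 8.736 mol
R remaining = 12.90 − 8.736 = 4.164 mol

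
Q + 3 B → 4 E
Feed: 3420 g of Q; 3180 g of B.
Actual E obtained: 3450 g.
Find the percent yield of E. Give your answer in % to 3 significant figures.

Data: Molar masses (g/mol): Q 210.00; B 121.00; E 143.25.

68.7 %

n(Q) = 3420 / 210.00 = 16.29 mol
n(B) = 3180 / 121.00 = 26.28 mol
n/ν for Q = 16.29/1 = 16.29
n/ν for B = 26.28/3 = 8.760
Smallest n/ν is B → limiting reagent.
theoretical n(E) = (4/3) × 26.28 = 35.04 mol → 5019 g
% yield = 3450 / 5019 × 100 = 68.74 %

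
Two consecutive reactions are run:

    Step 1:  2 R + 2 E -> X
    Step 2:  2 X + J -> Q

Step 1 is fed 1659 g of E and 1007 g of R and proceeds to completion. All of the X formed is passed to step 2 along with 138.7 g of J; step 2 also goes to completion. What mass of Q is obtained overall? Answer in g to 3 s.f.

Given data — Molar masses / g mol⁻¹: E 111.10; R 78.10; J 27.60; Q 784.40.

2530 g

Step 1:
n(E) = 1659 / 111.10 = 14.93 mol
n(R) = 1007 / 78.10 = 12.89 mol
n/ν for E = 14.93/2 = 7.465
n/ν for R = 12.89/2 = 6.445
Smallest n/ν is R → limiting reagent.
n(X) produced = (1/2) × 12.89 = 6.445 mol
Step 2:
n(X) available = 6.445 mol
n(J) = 138.7 / 27.60 = 5.025 mol
n/ν for X = 6.445/2 = 3.223
n/ν for J = 5.025/1 = 5.025
Smallest n/ν is X → limiting reagent.
n(Q) = (1/2) × 6.445 = 3.223 mol
mass = 3.223 × 784.40 = 2528 g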